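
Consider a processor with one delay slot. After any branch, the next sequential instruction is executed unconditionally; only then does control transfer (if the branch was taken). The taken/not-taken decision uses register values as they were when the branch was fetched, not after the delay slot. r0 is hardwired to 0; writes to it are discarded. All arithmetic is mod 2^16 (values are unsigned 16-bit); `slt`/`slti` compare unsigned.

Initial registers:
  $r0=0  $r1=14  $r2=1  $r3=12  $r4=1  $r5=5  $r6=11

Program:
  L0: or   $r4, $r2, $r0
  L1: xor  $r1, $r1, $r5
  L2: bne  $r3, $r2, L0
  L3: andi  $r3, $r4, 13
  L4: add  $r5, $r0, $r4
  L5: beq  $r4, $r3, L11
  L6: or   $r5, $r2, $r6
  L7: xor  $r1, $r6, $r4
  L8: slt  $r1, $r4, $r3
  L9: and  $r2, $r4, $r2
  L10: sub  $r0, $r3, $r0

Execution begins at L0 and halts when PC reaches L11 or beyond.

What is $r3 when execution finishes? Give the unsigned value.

PC=0  or   $r4, $r2, $r0     | $r0=0 $r1=14 $r2=1 $r3=12 $r4=1 $r5=5 $r6=11
PC=1  xor  $r1, $r1, $r5     | $r0=0 $r1=11 $r2=1 $r3=12 $r4=1 $r5=5 $r6=11
PC=2  bne  $r3, $r2, L0      | $r0=0 $r1=11 $r2=1 $r3=12 $r4=1 $r5=5 $r6=11  [TAKEN]
PC=3  andi  $r3, $r4, 13     | $r0=0 $r1=11 $r2=1 $r3=1 $r4=1 $r5=5 $r6=11
PC=0  or   $r4, $r2, $r0     | $r0=0 $r1=11 $r2=1 $r3=1 $r4=1 $r5=5 $r6=11
PC=1  xor  $r1, $r1, $r5     | $r0=0 $r1=14 $r2=1 $r3=1 $r4=1 $r5=5 $r6=11
PC=2  bne  $r3, $r2, L0      | $r0=0 $r1=14 $r2=1 $r3=1 $r4=1 $r5=5 $r6=11  [not taken]
PC=3  andi  $r3, $r4, 13     | $r0=0 $r1=14 $r2=1 $r3=1 $r4=1 $r5=5 $r6=11
PC=4  add  $r5, $r0, $r4     | $r0=0 $r1=14 $r2=1 $r3=1 $r4=1 $r5=1 $r6=11
PC=5  beq  $r4, $r3, L11     | $r0=0 $r1=14 $r2=1 $r3=1 $r4=1 $r5=1 $r6=11  [TAKEN]
PC=6  or   $r5, $r2, $r6     | $r0=0 $r1=14 $r2=1 $r3=1 $r4=1 $r5=11 $r6=11

1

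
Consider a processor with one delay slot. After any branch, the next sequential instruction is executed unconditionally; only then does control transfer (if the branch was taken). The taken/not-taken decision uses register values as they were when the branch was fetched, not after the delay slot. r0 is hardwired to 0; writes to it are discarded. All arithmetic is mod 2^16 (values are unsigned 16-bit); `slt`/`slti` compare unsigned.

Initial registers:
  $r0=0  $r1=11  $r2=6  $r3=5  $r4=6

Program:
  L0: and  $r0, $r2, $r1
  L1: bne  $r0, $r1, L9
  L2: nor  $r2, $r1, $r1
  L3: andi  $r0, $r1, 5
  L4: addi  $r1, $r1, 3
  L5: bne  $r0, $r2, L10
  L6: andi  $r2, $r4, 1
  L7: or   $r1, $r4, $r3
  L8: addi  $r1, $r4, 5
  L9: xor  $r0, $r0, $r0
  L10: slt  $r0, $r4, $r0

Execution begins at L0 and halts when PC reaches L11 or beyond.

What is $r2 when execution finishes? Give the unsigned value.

65524

PC=0  and  $r0, $r2, $r1     | $r0=0 $r1=11 $r2=6 $r3=5 $r4=6
PC=1  bne  $r0, $r1, L9      | $r0=0 $r1=11 $r2=6 $r3=5 $r4=6  [TAKEN]
PC=2  nor  $r2, $r1, $r1     | $r0=0 $r1=11 $r2=65524 $r3=5 $r4=6
PC=9  xor  $r0, $r0, $r0     | $r0=0 $r1=11 $r2=65524 $r3=5 $r4=6
PC=10 slt  $r0, $r4, $r0     | $r0=0 $r1=11 $r2=65524 $r3=5 $r4=6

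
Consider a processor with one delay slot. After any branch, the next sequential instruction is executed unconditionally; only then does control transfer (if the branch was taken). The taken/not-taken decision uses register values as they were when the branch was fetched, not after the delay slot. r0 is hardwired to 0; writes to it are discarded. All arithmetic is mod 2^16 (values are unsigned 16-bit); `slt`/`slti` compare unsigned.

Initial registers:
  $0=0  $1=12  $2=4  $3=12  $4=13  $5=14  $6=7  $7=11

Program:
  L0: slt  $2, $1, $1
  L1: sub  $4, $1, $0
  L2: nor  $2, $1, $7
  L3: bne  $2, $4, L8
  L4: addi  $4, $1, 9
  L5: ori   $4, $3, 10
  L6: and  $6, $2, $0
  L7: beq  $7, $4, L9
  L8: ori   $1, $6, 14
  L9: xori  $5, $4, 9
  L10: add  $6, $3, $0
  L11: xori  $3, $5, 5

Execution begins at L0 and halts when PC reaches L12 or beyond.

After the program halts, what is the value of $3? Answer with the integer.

  step pc=0: slt  $2, $1, $1  regs=(0,12,0,12,13,14,7,11)
  step pc=1: sub  $4, $1, $0  regs=(0,12,0,12,12,14,7,11)
  step pc=2: nor  $2, $1, $7  regs=(0,12,65520,12,12,14,7,11)
  step pc=3: bne  $2, $4, L8  cond=T  regs=(0,12,65520,12,12,14,7,11)
  step pc=4: addi  $4, $1, 9  regs=(0,12,65520,12,21,14,7,11)
  step pc=8: ori   $1, $6, 14  regs=(0,15,65520,12,21,14,7,11)
  step pc=9: xori  $5, $4, 9  regs=(0,15,65520,12,21,28,7,11)
  step pc=10: add  $6, $3, $0  regs=(0,15,65520,12,21,28,12,11)
  step pc=11: xori  $3, $5, 5  regs=(0,15,65520,25,21,28,12,11)

25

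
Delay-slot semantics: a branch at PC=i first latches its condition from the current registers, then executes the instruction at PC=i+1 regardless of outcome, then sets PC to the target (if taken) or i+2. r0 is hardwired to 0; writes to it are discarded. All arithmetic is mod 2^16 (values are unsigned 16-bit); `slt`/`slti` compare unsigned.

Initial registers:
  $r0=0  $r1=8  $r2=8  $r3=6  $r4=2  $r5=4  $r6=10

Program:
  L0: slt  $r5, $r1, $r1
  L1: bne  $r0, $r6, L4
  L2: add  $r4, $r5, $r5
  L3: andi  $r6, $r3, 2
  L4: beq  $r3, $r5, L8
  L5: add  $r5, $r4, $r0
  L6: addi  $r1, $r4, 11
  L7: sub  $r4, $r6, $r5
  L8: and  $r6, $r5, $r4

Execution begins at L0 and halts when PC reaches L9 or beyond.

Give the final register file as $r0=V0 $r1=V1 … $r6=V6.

[0] slt  $r5, $r1, $r1  →  {$r0:0, $r1:8, $r2:8, $r3:6, $r4:2, $r5:0, $r6:10}
[1] bne  $r0, $r6, L4  →  {$r0:0, $r1:8, $r2:8, $r3:6, $r4:2, $r5:0, $r6:10}  ⟨branch taken⟩
[2] add  $r4, $r5, $r5  →  {$r0:0, $r1:8, $r2:8, $r3:6, $r4:0, $r5:0, $r6:10}
[4] beq  $r3, $r5, L8  →  {$r0:0, $r1:8, $r2:8, $r3:6, $r4:0, $r5:0, $r6:10}  ⟨branch fallthrough⟩
[5] add  $r5, $r4, $r0  →  {$r0:0, $r1:8, $r2:8, $r3:6, $r4:0, $r5:0, $r6:10}
[6] addi  $r1, $r4, 11  →  {$r0:0, $r1:11, $r2:8, $r3:6, $r4:0, $r5:0, $r6:10}
[7] sub  $r4, $r6, $r5  →  {$r0:0, $r1:11, $r2:8, $r3:6, $r4:10, $r5:0, $r6:10}
[8] and  $r6, $r5, $r4  →  {$r0:0, $r1:11, $r2:8, $r3:6, $r4:10, $r5:0, $r6:0}

$r0=0 $r1=11 $r2=8 $r3=6 $r4=10 $r5=0 $r6=0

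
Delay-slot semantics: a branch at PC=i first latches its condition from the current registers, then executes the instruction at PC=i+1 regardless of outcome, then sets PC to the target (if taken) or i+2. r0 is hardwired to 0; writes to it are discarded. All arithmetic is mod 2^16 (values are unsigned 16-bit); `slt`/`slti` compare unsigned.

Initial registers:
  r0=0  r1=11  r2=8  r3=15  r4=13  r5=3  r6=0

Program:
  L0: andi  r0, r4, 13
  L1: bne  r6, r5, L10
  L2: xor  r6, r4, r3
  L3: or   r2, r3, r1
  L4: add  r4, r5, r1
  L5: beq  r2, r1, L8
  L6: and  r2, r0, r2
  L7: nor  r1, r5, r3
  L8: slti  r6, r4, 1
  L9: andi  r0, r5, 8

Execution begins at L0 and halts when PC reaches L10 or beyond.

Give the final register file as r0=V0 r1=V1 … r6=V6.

PC=0  andi  r0, r4, 13       | r0=0 r1=11 r2=8 r3=15 r4=13 r5=3 r6=0
PC=1  bne  r6, r5, L10       | r0=0 r1=11 r2=8 r3=15 r4=13 r5=3 r6=0  [TAKEN]
PC=2  xor  r6, r4, r3        | r0=0 r1=11 r2=8 r3=15 r4=13 r5=3 r6=2

r0=0 r1=11 r2=8 r3=15 r4=13 r5=3 r6=2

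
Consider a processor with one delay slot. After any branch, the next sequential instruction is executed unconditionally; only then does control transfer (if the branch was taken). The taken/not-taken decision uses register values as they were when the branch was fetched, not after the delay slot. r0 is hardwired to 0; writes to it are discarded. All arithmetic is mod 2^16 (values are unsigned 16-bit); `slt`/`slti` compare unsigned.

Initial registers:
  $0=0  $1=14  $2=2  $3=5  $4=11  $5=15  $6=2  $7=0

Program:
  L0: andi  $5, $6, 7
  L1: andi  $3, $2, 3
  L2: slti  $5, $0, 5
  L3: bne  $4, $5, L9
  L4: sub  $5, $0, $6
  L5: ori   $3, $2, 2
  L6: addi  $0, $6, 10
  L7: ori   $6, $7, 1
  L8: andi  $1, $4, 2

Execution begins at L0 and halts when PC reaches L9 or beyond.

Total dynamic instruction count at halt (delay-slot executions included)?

5

PC=0  andi  $5, $6, 7        | $0=0 $1=14 $2=2 $3=5 $4=11 $5=2 $6=2 $7=0
PC=1  andi  $3, $2, 3        | $0=0 $1=14 $2=2 $3=2 $4=11 $5=2 $6=2 $7=0
PC=2  slti  $5, $0, 5        | $0=0 $1=14 $2=2 $3=2 $4=11 $5=1 $6=2 $7=0
PC=3  bne  $4, $5, L9        | $0=0 $1=14 $2=2 $3=2 $4=11 $5=1 $6=2 $7=0  [TAKEN]
PC=4  sub  $5, $0, $6        | $0=0 $1=14 $2=2 $3=2 $4=11 $5=65534 $6=2 $7=0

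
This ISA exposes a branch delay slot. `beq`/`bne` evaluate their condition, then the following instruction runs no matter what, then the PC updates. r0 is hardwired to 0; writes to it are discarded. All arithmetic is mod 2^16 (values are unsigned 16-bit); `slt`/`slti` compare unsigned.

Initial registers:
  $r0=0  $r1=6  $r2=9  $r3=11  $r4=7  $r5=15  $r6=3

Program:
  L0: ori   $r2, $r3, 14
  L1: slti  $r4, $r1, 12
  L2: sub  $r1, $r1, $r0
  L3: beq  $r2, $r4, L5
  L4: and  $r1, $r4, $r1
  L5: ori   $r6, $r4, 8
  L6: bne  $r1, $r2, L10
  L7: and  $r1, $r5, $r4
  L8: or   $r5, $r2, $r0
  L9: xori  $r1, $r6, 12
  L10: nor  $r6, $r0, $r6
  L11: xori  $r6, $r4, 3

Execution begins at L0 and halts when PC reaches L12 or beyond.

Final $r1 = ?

[0] ori   $r2, $r3, 14  →  {$r0:0, $r1:6, $r2:15, $r3:11, $r4:7, $r5:15, $r6:3}
[1] slti  $r4, $r1, 12  →  {$r0:0, $r1:6, $r2:15, $r3:11, $r4:1, $r5:15, $r6:3}
[2] sub  $r1, $r1, $r0  →  {$r0:0, $r1:6, $r2:15, $r3:11, $r4:1, $r5:15, $r6:3}
[3] beq  $r2, $r4, L5  →  {$r0:0, $r1:6, $r2:15, $r3:11, $r4:1, $r5:15, $r6:3}  ⟨branch fallthrough⟩
[4] and  $r1, $r4, $r1  →  {$r0:0, $r1:0, $r2:15, $r3:11, $r4:1, $r5:15, $r6:3}
[5] ori   $r6, $r4, 8  →  {$r0:0, $r1:0, $r2:15, $r3:11, $r4:1, $r5:15, $r6:9}
[6] bne  $r1, $r2, L10  →  {$r0:0, $r1:0, $r2:15, $r3:11, $r4:1, $r5:15, $r6:9}  ⟨branch taken⟩
[7] and  $r1, $r5, $r4  →  {$r0:0, $r1:1, $r2:15, $r3:11, $r4:1, $r5:15, $r6:9}
[10] nor  $r6, $r0, $r6  →  {$r0:0, $r1:1, $r2:15, $r3:11, $r4:1, $r5:15, $r6:65526}
[11] xori  $r6, $r4, 3  →  {$r0:0, $r1:1, $r2:15, $r3:11, $r4:1, $r5:15, $r6:2}

1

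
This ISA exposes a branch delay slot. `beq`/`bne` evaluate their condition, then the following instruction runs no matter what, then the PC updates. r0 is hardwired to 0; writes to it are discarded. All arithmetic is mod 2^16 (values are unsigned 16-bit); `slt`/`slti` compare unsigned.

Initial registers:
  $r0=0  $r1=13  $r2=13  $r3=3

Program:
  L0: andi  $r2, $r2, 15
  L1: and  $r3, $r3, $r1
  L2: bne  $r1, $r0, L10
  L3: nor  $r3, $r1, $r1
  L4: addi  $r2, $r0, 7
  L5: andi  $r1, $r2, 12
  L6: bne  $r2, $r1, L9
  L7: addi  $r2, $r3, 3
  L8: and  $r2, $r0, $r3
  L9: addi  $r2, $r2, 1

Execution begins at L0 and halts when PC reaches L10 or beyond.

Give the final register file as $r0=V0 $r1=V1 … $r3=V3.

$r0=0 $r1=13 $r2=13 $r3=65522

[0] andi  $r2, $r2, 15  →  {$r0:0, $r1:13, $r2:13, $r3:3}
[1] and  $r3, $r3, $r1  →  {$r0:0, $r1:13, $r2:13, $r3:1}
[2] bne  $r1, $r0, L10  →  {$r0:0, $r1:13, $r2:13, $r3:1}  ⟨branch taken⟩
[3] nor  $r3, $r1, $r1  →  {$r0:0, $r1:13, $r2:13, $r3:65522}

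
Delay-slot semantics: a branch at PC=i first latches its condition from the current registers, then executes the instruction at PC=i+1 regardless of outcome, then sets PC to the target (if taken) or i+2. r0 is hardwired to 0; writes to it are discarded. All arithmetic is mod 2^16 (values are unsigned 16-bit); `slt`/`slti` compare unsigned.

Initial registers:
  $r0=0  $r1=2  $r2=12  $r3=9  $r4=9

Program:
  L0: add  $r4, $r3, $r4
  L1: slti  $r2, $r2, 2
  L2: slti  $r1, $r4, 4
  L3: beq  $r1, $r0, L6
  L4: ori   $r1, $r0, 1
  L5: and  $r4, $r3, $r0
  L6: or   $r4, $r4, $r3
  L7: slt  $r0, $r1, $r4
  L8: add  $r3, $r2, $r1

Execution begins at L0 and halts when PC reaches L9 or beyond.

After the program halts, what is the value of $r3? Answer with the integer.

1

[0] add  $r4, $r3, $r4  →  {$r0:0, $r1:2, $r2:12, $r3:9, $r4:18}
[1] slti  $r2, $r2, 2  →  {$r0:0, $r1:2, $r2:0, $r3:9, $r4:18}
[2] slti  $r1, $r4, 4  →  {$r0:0, $r1:0, $r2:0, $r3:9, $r4:18}
[3] beq  $r1, $r0, L6  →  {$r0:0, $r1:0, $r2:0, $r3:9, $r4:18}  ⟨branch taken⟩
[4] ori   $r1, $r0, 1  →  {$r0:0, $r1:1, $r2:0, $r3:9, $r4:18}
[6] or   $r4, $r4, $r3  →  {$r0:0, $r1:1, $r2:0, $r3:9, $r4:27}
[7] slt  $r0, $r1, $r4  →  {$r0:0, $r1:1, $r2:0, $r3:9, $r4:27}
[8] add  $r3, $r2, $r1  →  {$r0:0, $r1:1, $r2:0, $r3:1, $r4:27}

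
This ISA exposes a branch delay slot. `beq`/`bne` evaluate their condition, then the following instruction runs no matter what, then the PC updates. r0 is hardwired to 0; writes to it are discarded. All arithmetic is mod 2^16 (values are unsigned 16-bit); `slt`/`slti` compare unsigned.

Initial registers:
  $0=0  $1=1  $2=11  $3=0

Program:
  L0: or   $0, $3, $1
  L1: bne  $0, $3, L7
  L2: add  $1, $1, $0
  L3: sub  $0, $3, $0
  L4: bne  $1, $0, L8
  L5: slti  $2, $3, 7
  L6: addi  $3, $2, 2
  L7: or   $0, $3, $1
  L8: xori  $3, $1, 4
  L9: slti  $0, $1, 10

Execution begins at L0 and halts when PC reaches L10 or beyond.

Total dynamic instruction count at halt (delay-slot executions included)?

#0 or   $0, $3, $1 ; 0/1/11/0
#1 bne  $0, $3, L7 ; 0/1/11/0 ; →fallthru
#2 add  $1, $1, $0 ; 0/1/11/0
#3 sub  $0, $3, $0 ; 0/1/11/0
#4 bne  $1, $0, L8 ; 0/1/11/0 ; →target
#5 slti  $2, $3, 7 ; 0/1/1/0
#8 xori  $3, $1, 4 ; 0/1/1/5
#9 slti  $0, $1, 10 ; 0/1/1/5

8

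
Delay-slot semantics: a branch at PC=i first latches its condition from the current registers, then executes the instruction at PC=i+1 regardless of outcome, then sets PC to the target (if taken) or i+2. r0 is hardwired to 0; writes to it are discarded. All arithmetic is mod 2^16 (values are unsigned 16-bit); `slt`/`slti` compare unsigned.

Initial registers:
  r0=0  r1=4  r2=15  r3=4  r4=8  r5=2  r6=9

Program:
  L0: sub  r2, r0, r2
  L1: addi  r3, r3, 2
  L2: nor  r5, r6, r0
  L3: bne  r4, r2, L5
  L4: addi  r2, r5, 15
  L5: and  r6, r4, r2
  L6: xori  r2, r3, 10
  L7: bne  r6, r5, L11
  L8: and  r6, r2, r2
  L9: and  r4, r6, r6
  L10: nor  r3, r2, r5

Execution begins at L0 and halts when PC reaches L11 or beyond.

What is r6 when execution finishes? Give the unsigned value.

12

#0 sub  r2, r0, r2 ; 0/4/65521/4/8/2/9
#1 addi  r3, r3, 2 ; 0/4/65521/6/8/2/9
#2 nor  r5, r6, r0 ; 0/4/65521/6/8/65526/9
#3 bne  r4, r2, L5 ; 0/4/65521/6/8/65526/9 ; →target
#4 addi  r2, r5, 15 ; 0/4/5/6/8/65526/9
#5 and  r6, r4, r2 ; 0/4/5/6/8/65526/0
#6 xori  r2, r3, 10 ; 0/4/12/6/8/65526/0
#7 bne  r6, r5, L11 ; 0/4/12/6/8/65526/0 ; →target
#8 and  r6, r2, r2 ; 0/4/12/6/8/65526/12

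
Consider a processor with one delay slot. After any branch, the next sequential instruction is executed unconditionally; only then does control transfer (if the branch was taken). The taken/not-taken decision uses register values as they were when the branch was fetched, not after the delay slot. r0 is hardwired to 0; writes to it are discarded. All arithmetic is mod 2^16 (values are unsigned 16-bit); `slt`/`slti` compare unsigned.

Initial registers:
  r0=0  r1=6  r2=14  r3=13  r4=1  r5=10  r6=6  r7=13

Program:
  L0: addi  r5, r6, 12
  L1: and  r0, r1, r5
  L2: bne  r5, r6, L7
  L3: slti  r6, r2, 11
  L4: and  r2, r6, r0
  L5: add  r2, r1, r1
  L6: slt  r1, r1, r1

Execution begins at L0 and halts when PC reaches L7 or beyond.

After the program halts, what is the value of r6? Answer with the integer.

#0 addi  r5, r6, 12 ; 0/6/14/13/1/18/6/13
#1 and  r0, r1, r5 ; 0/6/14/13/1/18/6/13
#2 bne  r5, r6, L7 ; 0/6/14/13/1/18/6/13 ; →target
#3 slti  r6, r2, 11 ; 0/6/14/13/1/18/0/13

0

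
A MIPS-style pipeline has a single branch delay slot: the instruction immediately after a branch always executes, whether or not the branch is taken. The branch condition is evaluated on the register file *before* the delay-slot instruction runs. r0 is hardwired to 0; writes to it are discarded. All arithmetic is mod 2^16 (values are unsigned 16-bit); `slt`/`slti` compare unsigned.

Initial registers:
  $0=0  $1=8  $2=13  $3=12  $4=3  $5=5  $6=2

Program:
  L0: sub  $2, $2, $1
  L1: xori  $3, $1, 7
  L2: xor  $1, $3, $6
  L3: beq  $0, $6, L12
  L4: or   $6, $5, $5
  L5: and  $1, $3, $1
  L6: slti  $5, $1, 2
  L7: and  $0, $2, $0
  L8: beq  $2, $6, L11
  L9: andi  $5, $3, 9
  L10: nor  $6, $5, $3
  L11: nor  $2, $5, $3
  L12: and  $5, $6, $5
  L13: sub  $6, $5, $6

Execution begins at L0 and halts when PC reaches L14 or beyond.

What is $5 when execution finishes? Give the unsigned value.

PC=0  sub  $2, $2, $1        | $0=0 $1=8 $2=5 $3=12 $4=3 $5=5 $6=2
PC=1  xori  $3, $1, 7        | $0=0 $1=8 $2=5 $3=15 $4=3 $5=5 $6=2
PC=2  xor  $1, $3, $6        | $0=0 $1=13 $2=5 $3=15 $4=3 $5=5 $6=2
PC=3  beq  $0, $6, L12       | $0=0 $1=13 $2=5 $3=15 $4=3 $5=5 $6=2  [not taken]
PC=4  or   $6, $5, $5        | $0=0 $1=13 $2=5 $3=15 $4=3 $5=5 $6=5
PC=5  and  $1, $3, $1        | $0=0 $1=13 $2=5 $3=15 $4=3 $5=5 $6=5
PC=6  slti  $5, $1, 2        | $0=0 $1=13 $2=5 $3=15 $4=3 $5=0 $6=5
PC=7  and  $0, $2, $0        | $0=0 $1=13 $2=5 $3=15 $4=3 $5=0 $6=5
PC=8  beq  $2, $6, L11       | $0=0 $1=13 $2=5 $3=15 $4=3 $5=0 $6=5  [TAKEN]
PC=9  andi  $5, $3, 9        | $0=0 $1=13 $2=5 $3=15 $4=3 $5=9 $6=5
PC=11 nor  $2, $5, $3        | $0=0 $1=13 $2=65520 $3=15 $4=3 $5=9 $6=5
PC=12 and  $5, $6, $5        | $0=0 $1=13 $2=65520 $3=15 $4=3 $5=1 $6=5
PC=13 sub  $6, $5, $6        | $0=0 $1=13 $2=65520 $3=15 $4=3 $5=1 $6=65532

1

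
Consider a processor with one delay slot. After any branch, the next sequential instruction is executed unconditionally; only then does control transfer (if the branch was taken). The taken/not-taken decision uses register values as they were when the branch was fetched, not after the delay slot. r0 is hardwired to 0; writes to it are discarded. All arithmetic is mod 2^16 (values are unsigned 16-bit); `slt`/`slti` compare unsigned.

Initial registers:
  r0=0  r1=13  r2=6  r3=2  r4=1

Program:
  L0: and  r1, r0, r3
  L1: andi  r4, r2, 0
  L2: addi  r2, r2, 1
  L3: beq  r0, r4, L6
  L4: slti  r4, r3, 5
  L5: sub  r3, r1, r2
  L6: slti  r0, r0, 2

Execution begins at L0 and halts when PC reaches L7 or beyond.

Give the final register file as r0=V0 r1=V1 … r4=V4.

r0=0 r1=0 r2=7 r3=2 r4=1

[0] and  r1, r0, r3  →  {r0:0, r1:0, r2:6, r3:2, r4:1}
[1] andi  r4, r2, 0  →  {r0:0, r1:0, r2:6, r3:2, r4:0}
[2] addi  r2, r2, 1  →  {r0:0, r1:0, r2:7, r3:2, r4:0}
[3] beq  r0, r4, L6  →  {r0:0, r1:0, r2:7, r3:2, r4:0}  ⟨branch taken⟩
[4] slti  r4, r3, 5  →  {r0:0, r1:0, r2:7, r3:2, r4:1}
[6] slti  r0, r0, 2  →  {r0:0, r1:0, r2:7, r3:2, r4:1}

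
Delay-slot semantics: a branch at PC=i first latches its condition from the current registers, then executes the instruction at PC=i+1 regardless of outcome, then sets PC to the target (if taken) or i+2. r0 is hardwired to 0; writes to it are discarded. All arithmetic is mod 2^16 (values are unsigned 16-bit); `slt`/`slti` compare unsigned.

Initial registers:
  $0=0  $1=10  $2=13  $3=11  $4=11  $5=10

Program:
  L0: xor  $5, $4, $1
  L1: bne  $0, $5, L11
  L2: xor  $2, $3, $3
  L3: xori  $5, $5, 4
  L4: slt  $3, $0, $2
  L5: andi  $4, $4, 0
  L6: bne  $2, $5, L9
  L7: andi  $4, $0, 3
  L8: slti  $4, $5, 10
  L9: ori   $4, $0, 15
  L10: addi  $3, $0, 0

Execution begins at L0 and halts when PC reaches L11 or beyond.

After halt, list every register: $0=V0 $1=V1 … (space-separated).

PC=0  xor  $5, $4, $1        | $0=0 $1=10 $2=13 $3=11 $4=11 $5=1
PC=1  bne  $0, $5, L11       | $0=0 $1=10 $2=13 $3=11 $4=11 $5=1  [TAKEN]
PC=2  xor  $2, $3, $3        | $0=0 $1=10 $2=0 $3=11 $4=11 $5=1

$0=0 $1=10 $2=0 $3=11 $4=11 $5=1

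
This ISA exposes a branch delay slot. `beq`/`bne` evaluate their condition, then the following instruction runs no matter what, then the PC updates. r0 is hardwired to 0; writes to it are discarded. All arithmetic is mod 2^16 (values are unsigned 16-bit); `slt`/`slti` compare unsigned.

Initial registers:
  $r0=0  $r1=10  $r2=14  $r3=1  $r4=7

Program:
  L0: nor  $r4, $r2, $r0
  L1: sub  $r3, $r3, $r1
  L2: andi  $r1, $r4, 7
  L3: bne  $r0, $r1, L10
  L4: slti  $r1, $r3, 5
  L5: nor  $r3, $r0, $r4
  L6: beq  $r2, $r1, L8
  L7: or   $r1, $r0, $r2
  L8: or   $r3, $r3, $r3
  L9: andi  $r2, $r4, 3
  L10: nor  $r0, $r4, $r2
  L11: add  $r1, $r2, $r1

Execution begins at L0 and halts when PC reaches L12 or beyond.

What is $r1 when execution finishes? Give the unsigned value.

#0 nor  $r4, $r2, $r0 ; 0/10/14/1/65521
#1 sub  $r3, $r3, $r1 ; 0/10/14/65527/65521
#2 andi  $r1, $r4, 7 ; 0/1/14/65527/65521
#3 bne  $r0, $r1, L10 ; 0/1/14/65527/65521 ; →target
#4 slti  $r1, $r3, 5 ; 0/0/14/65527/65521
#10 nor  $r0, $r4, $r2 ; 0/0/14/65527/65521
#11 add  $r1, $r2, $r1 ; 0/14/14/65527/65521

14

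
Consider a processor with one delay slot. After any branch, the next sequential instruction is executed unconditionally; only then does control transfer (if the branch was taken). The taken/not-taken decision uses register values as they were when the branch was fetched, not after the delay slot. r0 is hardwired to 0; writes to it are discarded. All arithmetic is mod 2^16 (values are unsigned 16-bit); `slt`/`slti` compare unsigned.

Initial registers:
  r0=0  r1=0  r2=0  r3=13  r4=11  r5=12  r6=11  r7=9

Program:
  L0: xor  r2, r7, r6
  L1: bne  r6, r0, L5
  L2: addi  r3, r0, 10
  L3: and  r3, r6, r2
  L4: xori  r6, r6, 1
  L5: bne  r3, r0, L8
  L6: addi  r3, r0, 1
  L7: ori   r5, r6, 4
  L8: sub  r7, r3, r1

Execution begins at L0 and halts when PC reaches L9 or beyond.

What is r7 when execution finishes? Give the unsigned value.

#0 xor  r2, r7, r6 ; 0/0/2/13/11/12/11/9
#1 bne  r6, r0, L5 ; 0/0/2/13/11/12/11/9 ; →target
#2 addi  r3, r0, 10 ; 0/0/2/10/11/12/11/9
#5 bne  r3, r0, L8 ; 0/0/2/10/11/12/11/9 ; →target
#6 addi  r3, r0, 1 ; 0/0/2/1/11/12/11/9
#8 sub  r7, r3, r1 ; 0/0/2/1/11/12/11/1

1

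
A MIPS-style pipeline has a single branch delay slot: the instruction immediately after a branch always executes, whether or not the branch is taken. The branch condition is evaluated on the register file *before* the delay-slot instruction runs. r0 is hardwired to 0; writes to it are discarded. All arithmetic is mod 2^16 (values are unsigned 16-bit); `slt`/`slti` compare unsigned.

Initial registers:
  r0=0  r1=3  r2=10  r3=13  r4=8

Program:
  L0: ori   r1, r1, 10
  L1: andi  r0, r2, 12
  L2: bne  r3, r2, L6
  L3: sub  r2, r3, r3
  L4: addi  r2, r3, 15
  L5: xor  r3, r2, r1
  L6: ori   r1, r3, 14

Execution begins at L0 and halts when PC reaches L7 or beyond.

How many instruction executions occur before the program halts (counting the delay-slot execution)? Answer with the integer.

5

PC=0  ori   r1, r1, 10       | r0=0 r1=11 r2=10 r3=13 r4=8
PC=1  andi  r0, r2, 12       | r0=0 r1=11 r2=10 r3=13 r4=8
PC=2  bne  r3, r2, L6        | r0=0 r1=11 r2=10 r3=13 r4=8  [TAKEN]
PC=3  sub  r2, r3, r3        | r0=0 r1=11 r2=0 r3=13 r4=8
PC=6  ori   r1, r3, 14       | r0=0 r1=15 r2=0 r3=13 r4=8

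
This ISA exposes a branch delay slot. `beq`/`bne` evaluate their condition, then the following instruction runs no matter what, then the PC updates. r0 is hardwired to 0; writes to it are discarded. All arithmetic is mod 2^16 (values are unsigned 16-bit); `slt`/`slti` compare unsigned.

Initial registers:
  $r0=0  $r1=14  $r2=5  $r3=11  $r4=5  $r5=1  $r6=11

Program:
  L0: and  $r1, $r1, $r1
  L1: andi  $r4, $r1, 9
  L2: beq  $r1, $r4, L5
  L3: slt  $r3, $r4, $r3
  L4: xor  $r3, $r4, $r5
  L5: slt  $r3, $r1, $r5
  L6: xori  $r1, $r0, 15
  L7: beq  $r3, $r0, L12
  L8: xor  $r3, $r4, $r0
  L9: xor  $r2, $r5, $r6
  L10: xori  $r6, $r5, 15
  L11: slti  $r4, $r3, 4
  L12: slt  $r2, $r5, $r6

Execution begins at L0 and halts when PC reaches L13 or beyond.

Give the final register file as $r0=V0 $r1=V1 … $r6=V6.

$r0=0 $r1=15 $r2=1 $r3=8 $r4=8 $r5=1 $r6=11

#0 and  $r1, $r1, $r1 ; 0/14/5/11/5/1/11
#1 andi  $r4, $r1, 9 ; 0/14/5/11/8/1/11
#2 beq  $r1, $r4, L5 ; 0/14/5/11/8/1/11 ; →fallthru
#3 slt  $r3, $r4, $r3 ; 0/14/5/1/8/1/11
#4 xor  $r3, $r4, $r5 ; 0/14/5/9/8/1/11
#5 slt  $r3, $r1, $r5 ; 0/14/5/0/8/1/11
#6 xori  $r1, $r0, 15 ; 0/15/5/0/8/1/11
#7 beq  $r3, $r0, L12 ; 0/15/5/0/8/1/11 ; →target
#8 xor  $r3, $r4, $r0 ; 0/15/5/8/8/1/11
#12 slt  $r2, $r5, $r6 ; 0/15/1/8/8/1/11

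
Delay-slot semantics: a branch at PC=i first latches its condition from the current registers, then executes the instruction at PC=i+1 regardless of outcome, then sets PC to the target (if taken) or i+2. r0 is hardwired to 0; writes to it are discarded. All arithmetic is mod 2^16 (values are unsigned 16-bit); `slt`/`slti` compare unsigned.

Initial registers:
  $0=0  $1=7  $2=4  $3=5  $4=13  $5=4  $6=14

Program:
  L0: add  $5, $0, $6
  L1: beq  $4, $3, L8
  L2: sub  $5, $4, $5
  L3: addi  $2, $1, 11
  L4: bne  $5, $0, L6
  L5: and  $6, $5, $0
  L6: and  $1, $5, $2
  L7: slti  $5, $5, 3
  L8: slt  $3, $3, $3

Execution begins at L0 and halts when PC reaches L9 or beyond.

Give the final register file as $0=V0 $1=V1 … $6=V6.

#0 add  $5, $0, $6 ; 0/7/4/5/13/14/14
#1 beq  $4, $3, L8 ; 0/7/4/5/13/14/14 ; →fallthru
#2 sub  $5, $4, $5 ; 0/7/4/5/13/65535/14
#3 addi  $2, $1, 11 ; 0/7/18/5/13/65535/14
#4 bne  $5, $0, L6 ; 0/7/18/5/13/65535/14 ; →target
#5 and  $6, $5, $0 ; 0/7/18/5/13/65535/0
#6 and  $1, $5, $2 ; 0/18/18/5/13/65535/0
#7 slti  $5, $5, 3 ; 0/18/18/5/13/0/0
#8 slt  $3, $3, $3 ; 0/18/18/0/13/0/0

$0=0 $1=18 $2=18 $3=0 $4=13 $5=0 $6=0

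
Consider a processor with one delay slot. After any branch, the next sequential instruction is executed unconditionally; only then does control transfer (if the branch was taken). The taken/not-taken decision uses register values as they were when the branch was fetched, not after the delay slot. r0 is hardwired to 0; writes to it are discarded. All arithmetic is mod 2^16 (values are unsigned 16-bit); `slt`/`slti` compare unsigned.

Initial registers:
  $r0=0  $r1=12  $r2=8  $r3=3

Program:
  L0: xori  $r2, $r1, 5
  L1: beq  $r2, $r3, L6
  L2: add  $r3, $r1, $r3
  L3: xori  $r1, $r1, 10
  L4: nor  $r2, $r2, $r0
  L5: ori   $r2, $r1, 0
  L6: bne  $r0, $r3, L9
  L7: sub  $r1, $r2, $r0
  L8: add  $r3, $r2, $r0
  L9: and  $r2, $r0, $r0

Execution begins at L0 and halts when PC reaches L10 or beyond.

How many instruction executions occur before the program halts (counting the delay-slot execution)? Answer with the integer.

[0] xori  $r2, $r1, 5  →  {$r0:0, $r1:12, $r2:9, $r3:3}
[1] beq  $r2, $r3, L6  →  {$r0:0, $r1:12, $r2:9, $r3:3}  ⟨branch fallthrough⟩
[2] add  $r3, $r1, $r3  →  {$r0:0, $r1:12, $r2:9, $r3:15}
[3] xori  $r1, $r1, 10  →  {$r0:0, $r1:6, $r2:9, $r3:15}
[4] nor  $r2, $r2, $r0  →  {$r0:0, $r1:6, $r2:65526, $r3:15}
[5] ori   $r2, $r1, 0  →  {$r0:0, $r1:6, $r2:6, $r3:15}
[6] bne  $r0, $r3, L9  →  {$r0:0, $r1:6, $r2:6, $r3:15}  ⟨branch taken⟩
[7] sub  $r1, $r2, $r0  →  {$r0:0, $r1:6, $r2:6, $r3:15}
[9] and  $r2, $r0, $r0  →  {$r0:0, $r1:6, $r2:0, $r3:15}

9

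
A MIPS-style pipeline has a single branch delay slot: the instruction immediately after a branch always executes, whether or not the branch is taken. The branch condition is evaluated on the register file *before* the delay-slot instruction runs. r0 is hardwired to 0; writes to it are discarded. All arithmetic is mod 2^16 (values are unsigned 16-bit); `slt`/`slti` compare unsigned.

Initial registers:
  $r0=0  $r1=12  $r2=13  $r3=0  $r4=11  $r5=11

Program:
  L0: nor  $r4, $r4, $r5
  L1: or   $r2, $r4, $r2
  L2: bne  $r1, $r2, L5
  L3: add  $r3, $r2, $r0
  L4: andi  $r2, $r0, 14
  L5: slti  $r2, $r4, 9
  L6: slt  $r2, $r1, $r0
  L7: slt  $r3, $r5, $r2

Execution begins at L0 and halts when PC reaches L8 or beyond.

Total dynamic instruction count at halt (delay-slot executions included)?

7

#0 nor  $r4, $r4, $r5 ; 0/12/13/0/65524/11
#1 or   $r2, $r4, $r2 ; 0/12/65533/0/65524/11
#2 bne  $r1, $r2, L5 ; 0/12/65533/0/65524/11 ; →target
#3 add  $r3, $r2, $r0 ; 0/12/65533/65533/65524/11
#5 slti  $r2, $r4, 9 ; 0/12/0/65533/65524/11
#6 slt  $r2, $r1, $r0 ; 0/12/0/65533/65524/11
#7 slt  $r3, $r5, $r2 ; 0/12/0/0/65524/11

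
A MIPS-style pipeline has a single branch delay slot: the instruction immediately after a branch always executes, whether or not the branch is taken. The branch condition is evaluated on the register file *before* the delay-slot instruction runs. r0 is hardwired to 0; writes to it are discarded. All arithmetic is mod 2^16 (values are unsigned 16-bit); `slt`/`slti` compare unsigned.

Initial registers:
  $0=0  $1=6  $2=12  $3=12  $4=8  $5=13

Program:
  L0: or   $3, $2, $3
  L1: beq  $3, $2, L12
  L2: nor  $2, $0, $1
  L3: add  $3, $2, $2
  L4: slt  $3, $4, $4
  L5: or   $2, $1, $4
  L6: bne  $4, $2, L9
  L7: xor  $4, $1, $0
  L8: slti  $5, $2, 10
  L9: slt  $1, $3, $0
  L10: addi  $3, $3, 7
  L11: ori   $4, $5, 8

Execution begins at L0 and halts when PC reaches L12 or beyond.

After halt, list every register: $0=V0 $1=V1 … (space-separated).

$0=0 $1=6 $2=65529 $3=12 $4=8 $5=13

#0 or   $3, $2, $3 ; 0/6/12/12/8/13
#1 beq  $3, $2, L12 ; 0/6/12/12/8/13 ; →target
#2 nor  $2, $0, $1 ; 0/6/65529/12/8/13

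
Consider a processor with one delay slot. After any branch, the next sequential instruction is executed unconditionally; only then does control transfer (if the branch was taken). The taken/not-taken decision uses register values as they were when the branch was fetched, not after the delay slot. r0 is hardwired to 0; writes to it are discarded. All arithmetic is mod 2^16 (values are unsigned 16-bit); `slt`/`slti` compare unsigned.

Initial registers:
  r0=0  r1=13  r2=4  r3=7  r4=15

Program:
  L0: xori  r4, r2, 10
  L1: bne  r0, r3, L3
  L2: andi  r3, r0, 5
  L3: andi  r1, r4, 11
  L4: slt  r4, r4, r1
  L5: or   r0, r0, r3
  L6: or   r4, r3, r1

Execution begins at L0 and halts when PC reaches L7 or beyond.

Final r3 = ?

[0] xori  r4, r2, 10  →  {r0:0, r1:13, r2:4, r3:7, r4:14}
[1] bne  r0, r3, L3  →  {r0:0, r1:13, r2:4, r3:7, r4:14}  ⟨branch taken⟩
[2] andi  r3, r0, 5  →  {r0:0, r1:13, r2:4, r3:0, r4:14}
[3] andi  r1, r4, 11  →  {r0:0, r1:10, r2:4, r3:0, r4:14}
[4] slt  r4, r4, r1  →  {r0:0, r1:10, r2:4, r3:0, r4:0}
[5] or   r0, r0, r3  →  {r0:0, r1:10, r2:4, r3:0, r4:0}
[6] or   r4, r3, r1  →  {r0:0, r1:10, r2:4, r3:0, r4:10}

0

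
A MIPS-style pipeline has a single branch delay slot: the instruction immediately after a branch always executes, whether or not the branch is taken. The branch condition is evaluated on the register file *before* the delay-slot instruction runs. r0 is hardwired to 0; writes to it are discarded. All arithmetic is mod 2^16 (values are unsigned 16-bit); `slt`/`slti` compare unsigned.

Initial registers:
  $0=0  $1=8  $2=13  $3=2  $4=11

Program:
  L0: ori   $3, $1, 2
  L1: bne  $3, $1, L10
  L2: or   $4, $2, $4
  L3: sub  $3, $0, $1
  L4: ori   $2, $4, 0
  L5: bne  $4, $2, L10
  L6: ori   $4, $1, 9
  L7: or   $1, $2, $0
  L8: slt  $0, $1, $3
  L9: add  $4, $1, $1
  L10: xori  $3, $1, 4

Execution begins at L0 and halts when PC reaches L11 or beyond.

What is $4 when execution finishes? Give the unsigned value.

15

#0 ori   $3, $1, 2 ; 0/8/13/10/11
#1 bne  $3, $1, L10 ; 0/8/13/10/11 ; →target
#2 or   $4, $2, $4 ; 0/8/13/10/15
#10 xori  $3, $1, 4 ; 0/8/13/12/15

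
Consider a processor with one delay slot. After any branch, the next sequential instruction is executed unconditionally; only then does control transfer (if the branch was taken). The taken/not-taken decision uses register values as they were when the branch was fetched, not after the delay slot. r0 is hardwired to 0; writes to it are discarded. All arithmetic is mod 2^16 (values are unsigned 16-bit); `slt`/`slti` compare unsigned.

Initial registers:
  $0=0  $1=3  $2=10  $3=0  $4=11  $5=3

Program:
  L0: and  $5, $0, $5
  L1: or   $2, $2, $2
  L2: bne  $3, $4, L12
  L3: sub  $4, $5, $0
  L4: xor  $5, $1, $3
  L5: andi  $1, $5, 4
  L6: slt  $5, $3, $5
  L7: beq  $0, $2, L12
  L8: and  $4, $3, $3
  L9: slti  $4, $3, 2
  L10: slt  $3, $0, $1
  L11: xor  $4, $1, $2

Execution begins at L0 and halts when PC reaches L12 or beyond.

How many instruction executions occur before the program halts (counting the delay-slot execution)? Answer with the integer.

PC=0  and  $5, $0, $5        | $0=0 $1=3 $2=10 $3=0 $4=11 $5=0
PC=1  or   $2, $2, $2        | $0=0 $1=3 $2=10 $3=0 $4=11 $5=0
PC=2  bne  $3, $4, L12       | $0=0 $1=3 $2=10 $3=0 $4=11 $5=0  [TAKEN]
PC=3  sub  $4, $5, $0        | $0=0 $1=3 $2=10 $3=0 $4=0 $5=0

4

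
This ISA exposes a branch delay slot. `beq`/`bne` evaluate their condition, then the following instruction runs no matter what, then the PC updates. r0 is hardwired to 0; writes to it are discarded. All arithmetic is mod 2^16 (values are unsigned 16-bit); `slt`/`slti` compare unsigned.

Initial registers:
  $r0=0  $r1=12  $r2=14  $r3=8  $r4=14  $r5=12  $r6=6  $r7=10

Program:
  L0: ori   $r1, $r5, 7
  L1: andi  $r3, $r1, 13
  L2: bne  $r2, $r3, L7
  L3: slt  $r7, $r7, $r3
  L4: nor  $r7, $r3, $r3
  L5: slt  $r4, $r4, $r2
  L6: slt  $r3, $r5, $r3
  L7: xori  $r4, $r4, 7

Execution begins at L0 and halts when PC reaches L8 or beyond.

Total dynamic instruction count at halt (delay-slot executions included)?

5

#0 ori   $r1, $r5, 7 ; 0/15/14/8/14/12/6/10
#1 andi  $r3, $r1, 13 ; 0/15/14/13/14/12/6/10
#2 bne  $r2, $r3, L7 ; 0/15/14/13/14/12/6/10 ; →target
#3 slt  $r7, $r7, $r3 ; 0/15/14/13/14/12/6/1
#7 xori  $r4, $r4, 7 ; 0/15/14/13/9/12/6/1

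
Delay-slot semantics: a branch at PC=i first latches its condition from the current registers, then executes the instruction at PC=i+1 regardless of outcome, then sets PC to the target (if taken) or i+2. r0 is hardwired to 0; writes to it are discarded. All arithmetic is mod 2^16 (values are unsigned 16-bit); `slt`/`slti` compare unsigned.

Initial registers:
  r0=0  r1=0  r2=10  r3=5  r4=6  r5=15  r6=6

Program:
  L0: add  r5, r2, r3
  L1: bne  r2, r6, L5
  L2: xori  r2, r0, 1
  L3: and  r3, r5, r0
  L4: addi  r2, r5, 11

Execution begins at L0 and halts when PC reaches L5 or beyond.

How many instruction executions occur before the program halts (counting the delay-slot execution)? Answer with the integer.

3

  step pc=0: add  r5, r2, r3  regs=(0,0,10,5,6,15,6)
  step pc=1: bne  r2, r6, L5  cond=T  regs=(0,0,10,5,6,15,6)
  step pc=2: xori  r2, r0, 1  regs=(0,0,1,5,6,15,6)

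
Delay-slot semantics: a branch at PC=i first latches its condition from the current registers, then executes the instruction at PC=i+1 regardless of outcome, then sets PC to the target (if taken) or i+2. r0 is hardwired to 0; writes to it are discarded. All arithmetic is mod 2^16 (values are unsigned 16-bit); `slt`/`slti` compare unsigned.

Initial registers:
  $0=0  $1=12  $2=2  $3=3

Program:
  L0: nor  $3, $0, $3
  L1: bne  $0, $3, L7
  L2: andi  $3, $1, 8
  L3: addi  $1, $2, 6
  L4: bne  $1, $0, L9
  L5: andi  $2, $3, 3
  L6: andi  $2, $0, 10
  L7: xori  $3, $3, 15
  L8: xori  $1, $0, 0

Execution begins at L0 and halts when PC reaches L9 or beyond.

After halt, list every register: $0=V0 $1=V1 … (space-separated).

[0] nor  $3, $0, $3  →  {$0:0, $1:12, $2:2, $3:65532}
[1] bne  $0, $3, L7  →  {$0:0, $1:12, $2:2, $3:65532}  ⟨branch taken⟩
[2] andi  $3, $1, 8  →  {$0:0, $1:12, $2:2, $3:8}
[7] xori  $3, $3, 15  →  {$0:0, $1:12, $2:2, $3:7}
[8] xori  $1, $0, 0  →  {$0:0, $1:0, $2:2, $3:7}

$0=0 $1=0 $2=2 $3=7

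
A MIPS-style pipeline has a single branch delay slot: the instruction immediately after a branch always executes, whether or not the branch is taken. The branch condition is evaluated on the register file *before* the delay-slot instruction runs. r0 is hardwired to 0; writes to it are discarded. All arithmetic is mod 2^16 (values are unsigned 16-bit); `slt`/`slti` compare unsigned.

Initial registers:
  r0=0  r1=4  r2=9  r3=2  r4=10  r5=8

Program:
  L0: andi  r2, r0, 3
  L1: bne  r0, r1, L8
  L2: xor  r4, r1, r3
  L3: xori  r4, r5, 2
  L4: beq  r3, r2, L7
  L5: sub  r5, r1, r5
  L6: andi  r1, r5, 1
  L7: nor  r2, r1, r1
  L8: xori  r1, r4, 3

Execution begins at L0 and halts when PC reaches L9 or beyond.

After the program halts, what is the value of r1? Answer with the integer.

#0 andi  r2, r0, 3 ; 0/4/0/2/10/8
#1 bne  r0, r1, L8 ; 0/4/0/2/10/8 ; →target
#2 xor  r4, r1, r3 ; 0/4/0/2/6/8
#8 xori  r1, r4, 3 ; 0/5/0/2/6/8

5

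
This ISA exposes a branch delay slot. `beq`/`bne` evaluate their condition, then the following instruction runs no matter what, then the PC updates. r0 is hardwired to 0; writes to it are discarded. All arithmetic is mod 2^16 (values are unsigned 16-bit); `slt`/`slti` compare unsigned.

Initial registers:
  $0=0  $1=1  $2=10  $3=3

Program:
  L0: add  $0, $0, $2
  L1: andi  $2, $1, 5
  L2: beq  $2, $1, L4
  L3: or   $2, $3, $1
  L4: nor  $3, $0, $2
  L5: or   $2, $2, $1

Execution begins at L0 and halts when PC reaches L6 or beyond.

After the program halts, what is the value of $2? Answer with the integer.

3

PC=0  add  $0, $0, $2        | $0=0 $1=1 $2=10 $3=3
PC=1  andi  $2, $1, 5        | $0=0 $1=1 $2=1 $3=3
PC=2  beq  $2, $1, L4        | $0=0 $1=1 $2=1 $3=3  [TAKEN]
PC=3  or   $2, $3, $1        | $0=0 $1=1 $2=3 $3=3
PC=4  nor  $3, $0, $2        | $0=0 $1=1 $2=3 $3=65532
PC=5  or   $2, $2, $1        | $0=0 $1=1 $2=3 $3=65532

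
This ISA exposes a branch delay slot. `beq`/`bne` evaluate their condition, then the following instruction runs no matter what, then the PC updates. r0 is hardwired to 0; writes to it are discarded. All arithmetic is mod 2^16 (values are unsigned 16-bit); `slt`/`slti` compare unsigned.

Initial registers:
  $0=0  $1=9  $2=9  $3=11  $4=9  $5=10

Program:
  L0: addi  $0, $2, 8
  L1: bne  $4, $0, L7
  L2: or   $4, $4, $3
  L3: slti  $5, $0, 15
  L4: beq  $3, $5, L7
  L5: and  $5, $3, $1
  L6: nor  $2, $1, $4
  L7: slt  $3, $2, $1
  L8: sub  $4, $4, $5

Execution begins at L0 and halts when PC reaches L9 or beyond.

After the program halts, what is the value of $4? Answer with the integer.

1

  step pc=0: addi  $0, $2, 8  regs=(0,9,9,11,9,10)
  step pc=1: bne  $4, $0, L7  cond=T  regs=(0,9,9,11,9,10)
  step pc=2: or   $4, $4, $3  regs=(0,9,9,11,11,10)
  step pc=7: slt  $3, $2, $1  regs=(0,9,9,0,11,10)
  step pc=8: sub  $4, $4, $5  regs=(0,9,9,0,1,10)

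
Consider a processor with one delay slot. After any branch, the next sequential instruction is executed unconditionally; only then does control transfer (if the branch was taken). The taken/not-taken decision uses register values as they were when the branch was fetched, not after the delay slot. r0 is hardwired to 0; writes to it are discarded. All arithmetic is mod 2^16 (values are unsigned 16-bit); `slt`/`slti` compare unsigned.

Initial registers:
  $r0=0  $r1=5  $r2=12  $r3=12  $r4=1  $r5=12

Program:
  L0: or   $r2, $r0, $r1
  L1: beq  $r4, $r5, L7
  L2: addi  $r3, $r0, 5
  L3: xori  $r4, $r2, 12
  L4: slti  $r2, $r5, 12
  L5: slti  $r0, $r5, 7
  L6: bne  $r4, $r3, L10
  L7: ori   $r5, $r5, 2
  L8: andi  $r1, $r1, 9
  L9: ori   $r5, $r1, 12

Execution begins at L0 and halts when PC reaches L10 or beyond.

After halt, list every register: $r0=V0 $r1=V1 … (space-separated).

$r0=0 $r1=5 $r2=0 $r3=5 $r4=9 $r5=14

#0 or   $r2, $r0, $r1 ; 0/5/5/12/1/12
#1 beq  $r4, $r5, L7 ; 0/5/5/12/1/12 ; →fallthru
#2 addi  $r3, $r0, 5 ; 0/5/5/5/1/12
#3 xori  $r4, $r2, 12 ; 0/5/5/5/9/12
#4 slti  $r2, $r5, 12 ; 0/5/0/5/9/12
#5 slti  $r0, $r5, 7 ; 0/5/0/5/9/12
#6 bne  $r4, $r3, L10 ; 0/5/0/5/9/12 ; →target
#7 ori   $r5, $r5, 2 ; 0/5/0/5/9/14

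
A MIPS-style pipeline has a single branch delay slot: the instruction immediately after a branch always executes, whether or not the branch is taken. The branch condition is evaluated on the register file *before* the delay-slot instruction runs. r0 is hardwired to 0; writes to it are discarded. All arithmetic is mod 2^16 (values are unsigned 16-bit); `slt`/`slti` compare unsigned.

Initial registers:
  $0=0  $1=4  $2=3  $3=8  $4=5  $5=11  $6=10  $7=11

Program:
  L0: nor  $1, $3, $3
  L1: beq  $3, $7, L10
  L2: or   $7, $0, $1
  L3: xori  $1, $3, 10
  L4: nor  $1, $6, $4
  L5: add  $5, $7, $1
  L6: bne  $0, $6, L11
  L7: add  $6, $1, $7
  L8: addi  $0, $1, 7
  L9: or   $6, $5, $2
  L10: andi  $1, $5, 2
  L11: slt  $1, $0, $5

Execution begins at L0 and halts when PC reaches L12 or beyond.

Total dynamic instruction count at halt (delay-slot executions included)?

  step pc=0: nor  $1, $3, $3  regs=(0,65527,3,8,5,11,10,11)
  step pc=1: beq  $3, $7, L10  cond=F  regs=(0,65527,3,8,5,11,10,11)
  step pc=2: or   $7, $0, $1  regs=(0,65527,3,8,5,11,10,65527)
  step pc=3: xori  $1, $3, 10  regs=(0,2,3,8,5,11,10,65527)
  step pc=4: nor  $1, $6, $4  regs=(0,65520,3,8,5,11,10,65527)
  step pc=5: add  $5, $7, $1  regs=(0,65520,3,8,5,65511,10,65527)
  step pc=6: bne  $0, $6, L11  cond=T  regs=(0,65520,3,8,5,65511,10,65527)
  step pc=7: add  $6, $1, $7  regs=(0,65520,3,8,5,65511,65511,65527)
  step pc=11: slt  $1, $0, $5  regs=(0,1,3,8,5,65511,65511,65527)

9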